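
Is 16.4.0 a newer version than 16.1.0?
Yes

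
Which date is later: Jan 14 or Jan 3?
Jan 14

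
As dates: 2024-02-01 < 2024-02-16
True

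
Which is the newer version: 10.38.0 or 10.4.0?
10.38.0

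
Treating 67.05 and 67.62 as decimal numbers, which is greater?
67.62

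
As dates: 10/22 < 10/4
False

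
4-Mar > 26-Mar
False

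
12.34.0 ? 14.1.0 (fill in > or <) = <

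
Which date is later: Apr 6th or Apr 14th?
Apr 14th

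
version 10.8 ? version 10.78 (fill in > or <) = <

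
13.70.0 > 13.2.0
True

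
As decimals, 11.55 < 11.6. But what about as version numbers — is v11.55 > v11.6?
True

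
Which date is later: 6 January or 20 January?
20 January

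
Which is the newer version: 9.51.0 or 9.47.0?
9.51.0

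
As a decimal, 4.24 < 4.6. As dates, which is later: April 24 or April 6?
April 24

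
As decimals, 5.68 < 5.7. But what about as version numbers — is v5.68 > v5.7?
True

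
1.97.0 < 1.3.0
False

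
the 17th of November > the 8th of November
True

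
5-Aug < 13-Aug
True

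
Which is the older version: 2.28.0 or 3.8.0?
2.28.0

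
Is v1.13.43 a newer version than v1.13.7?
Yes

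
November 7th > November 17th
False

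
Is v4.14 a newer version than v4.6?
Yes. Version numbers are compared segment by segment as integers, not as decimals: minor version 14 > 6, so v4.14 > v4.6 (even though the decimal 4.14 < 4.6).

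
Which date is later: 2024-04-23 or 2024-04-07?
2024-04-23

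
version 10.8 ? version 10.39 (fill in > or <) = <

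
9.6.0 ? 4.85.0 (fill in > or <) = >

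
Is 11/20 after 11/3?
Yes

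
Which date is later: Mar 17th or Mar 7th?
Mar 17th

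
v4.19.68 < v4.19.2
False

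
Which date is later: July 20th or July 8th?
July 20th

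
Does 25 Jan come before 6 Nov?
Yes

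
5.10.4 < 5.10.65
True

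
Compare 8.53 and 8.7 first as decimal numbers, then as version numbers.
As decimals: 8.53 < 8.7. As versions: v8.53 > v8.7 (minor version 53 > 7).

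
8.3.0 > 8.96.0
False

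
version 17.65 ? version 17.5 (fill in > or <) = >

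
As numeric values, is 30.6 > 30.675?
False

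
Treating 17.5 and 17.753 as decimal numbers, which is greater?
17.753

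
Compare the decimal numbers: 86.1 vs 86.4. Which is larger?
86.4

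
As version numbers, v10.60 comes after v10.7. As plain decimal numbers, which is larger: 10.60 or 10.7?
10.7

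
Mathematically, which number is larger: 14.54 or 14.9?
14.9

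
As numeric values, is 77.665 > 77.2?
True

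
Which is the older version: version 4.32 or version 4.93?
version 4.32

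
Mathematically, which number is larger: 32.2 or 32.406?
32.406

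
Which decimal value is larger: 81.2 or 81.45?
81.45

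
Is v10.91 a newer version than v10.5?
Yes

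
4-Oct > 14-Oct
False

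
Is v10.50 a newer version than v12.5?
No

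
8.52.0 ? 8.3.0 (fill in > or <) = >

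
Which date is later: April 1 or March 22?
April 1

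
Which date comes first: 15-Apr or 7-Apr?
7-Apr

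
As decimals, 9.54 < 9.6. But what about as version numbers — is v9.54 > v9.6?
True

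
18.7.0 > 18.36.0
False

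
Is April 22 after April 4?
Yes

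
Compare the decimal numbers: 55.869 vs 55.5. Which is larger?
55.869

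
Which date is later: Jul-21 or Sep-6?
Sep-6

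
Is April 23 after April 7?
Yes. Day 23 comes after day 7 in April — this is a date comparison, not a decimal one (the decimal 4.23 would be smaller than 4.7).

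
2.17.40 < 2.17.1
False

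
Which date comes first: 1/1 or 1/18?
1/1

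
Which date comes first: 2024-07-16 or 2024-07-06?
2024-07-06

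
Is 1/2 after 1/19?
No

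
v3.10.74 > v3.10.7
True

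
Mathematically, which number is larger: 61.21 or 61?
61.21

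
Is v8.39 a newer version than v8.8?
Yes. Version numbers are compared segment by segment as integers, not as decimals: minor version 39 > 8, so v8.39 > v8.8 (even though the decimal 8.39 < 8.8).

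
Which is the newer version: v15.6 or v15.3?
v15.6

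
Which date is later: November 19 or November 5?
November 19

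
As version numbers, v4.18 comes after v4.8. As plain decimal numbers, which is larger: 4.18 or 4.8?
4.8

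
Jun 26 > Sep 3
False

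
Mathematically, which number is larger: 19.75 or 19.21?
19.75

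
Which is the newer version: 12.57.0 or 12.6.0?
12.57.0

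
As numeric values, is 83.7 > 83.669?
True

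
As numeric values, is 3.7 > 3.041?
True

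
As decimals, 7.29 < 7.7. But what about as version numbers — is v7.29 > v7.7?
True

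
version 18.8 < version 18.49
True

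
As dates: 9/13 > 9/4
True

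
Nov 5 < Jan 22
False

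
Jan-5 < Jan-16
True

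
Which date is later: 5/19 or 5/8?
5/19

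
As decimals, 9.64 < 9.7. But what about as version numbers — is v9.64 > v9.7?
True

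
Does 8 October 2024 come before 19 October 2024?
Yes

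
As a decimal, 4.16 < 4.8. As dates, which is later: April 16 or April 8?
April 16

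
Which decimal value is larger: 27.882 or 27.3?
27.882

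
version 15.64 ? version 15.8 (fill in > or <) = >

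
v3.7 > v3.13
False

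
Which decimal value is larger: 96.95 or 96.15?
96.95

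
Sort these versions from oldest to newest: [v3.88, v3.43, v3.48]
[v3.43, v3.48, v3.88]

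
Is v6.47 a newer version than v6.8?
Yes. Version numbers are compared segment by segment as integers, not as decimals: minor version 47 > 8, so v6.47 > v6.8 (even though the decimal 6.47 < 6.8).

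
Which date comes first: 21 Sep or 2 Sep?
2 Sep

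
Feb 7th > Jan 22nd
True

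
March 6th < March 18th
True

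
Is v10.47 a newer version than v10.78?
No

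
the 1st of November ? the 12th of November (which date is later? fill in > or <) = <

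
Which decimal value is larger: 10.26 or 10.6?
10.6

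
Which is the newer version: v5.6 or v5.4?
v5.6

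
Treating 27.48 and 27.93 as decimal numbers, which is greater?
27.93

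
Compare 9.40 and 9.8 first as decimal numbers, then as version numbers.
As decimals: 9.40 < 9.8. As versions: v9.40 > v9.8 (minor version 40 > 8).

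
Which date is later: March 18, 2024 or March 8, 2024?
March 18, 2024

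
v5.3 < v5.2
False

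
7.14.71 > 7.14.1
True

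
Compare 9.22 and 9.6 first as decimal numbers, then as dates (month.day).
As decimals: 9.22 < 9.6. As dates: 9/22 is later than 9/6 (day 22 > day 6).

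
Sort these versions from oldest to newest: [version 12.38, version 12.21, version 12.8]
[version 12.8, version 12.21, version 12.38]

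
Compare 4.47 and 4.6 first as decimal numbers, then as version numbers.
As decimals: 4.47 < 4.6. As versions: v4.47 > v4.6 (minor version 47 > 6).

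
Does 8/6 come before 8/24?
Yes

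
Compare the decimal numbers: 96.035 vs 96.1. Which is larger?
96.1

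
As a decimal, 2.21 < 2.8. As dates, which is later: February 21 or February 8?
February 21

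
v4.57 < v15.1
True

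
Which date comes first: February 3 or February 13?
February 3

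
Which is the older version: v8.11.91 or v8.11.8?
v8.11.8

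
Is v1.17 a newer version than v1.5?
Yes. Version numbers are compared segment by segment as integers, not as decimals: minor version 17 > 5, so v1.17 > v1.5 (even though the decimal 1.17 < 1.5).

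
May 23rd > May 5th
True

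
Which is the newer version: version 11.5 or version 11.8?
version 11.8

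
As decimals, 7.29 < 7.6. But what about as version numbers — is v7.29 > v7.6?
True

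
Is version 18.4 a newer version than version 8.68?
Yes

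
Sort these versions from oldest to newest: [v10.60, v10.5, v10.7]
[v10.5, v10.7, v10.60]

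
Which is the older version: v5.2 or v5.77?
v5.2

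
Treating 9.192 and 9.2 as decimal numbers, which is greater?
9.2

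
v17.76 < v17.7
False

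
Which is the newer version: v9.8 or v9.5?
v9.8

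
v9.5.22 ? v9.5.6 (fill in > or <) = >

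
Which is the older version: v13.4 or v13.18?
v13.4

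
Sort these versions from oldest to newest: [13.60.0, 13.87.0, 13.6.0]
[13.6.0, 13.60.0, 13.87.0]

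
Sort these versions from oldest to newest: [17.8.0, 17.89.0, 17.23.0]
[17.8.0, 17.23.0, 17.89.0]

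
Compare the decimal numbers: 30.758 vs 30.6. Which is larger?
30.758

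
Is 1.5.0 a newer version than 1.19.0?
No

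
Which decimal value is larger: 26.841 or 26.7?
26.841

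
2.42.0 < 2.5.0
False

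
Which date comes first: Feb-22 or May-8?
Feb-22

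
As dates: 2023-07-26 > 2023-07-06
True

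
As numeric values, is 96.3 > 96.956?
False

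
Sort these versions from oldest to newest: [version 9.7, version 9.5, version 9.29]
[version 9.5, version 9.7, version 9.29]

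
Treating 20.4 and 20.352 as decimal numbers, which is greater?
20.4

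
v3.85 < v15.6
True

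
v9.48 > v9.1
True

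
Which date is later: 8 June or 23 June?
23 June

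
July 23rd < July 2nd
False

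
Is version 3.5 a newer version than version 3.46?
No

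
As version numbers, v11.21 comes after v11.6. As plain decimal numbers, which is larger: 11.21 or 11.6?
11.6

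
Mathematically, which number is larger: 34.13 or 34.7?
34.7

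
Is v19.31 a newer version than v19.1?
Yes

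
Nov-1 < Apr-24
False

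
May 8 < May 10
True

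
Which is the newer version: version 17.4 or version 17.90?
version 17.90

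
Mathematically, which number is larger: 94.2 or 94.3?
94.3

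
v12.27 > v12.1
True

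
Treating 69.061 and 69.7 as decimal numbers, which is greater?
69.7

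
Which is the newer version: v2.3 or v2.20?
v2.20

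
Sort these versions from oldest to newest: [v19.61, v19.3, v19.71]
[v19.3, v19.61, v19.71]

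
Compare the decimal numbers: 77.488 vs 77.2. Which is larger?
77.488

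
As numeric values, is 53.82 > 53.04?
True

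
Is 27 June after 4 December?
No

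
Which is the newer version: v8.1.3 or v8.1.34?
v8.1.34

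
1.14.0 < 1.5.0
False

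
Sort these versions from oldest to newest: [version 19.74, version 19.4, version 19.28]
[version 19.4, version 19.28, version 19.74]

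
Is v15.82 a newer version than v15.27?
Yes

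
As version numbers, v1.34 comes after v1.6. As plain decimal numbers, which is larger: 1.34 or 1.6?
1.6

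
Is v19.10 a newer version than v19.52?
No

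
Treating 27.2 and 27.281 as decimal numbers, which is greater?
27.281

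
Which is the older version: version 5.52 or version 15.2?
version 5.52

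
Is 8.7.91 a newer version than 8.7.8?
Yes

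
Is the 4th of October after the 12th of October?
No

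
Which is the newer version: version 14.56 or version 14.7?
version 14.56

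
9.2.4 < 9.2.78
True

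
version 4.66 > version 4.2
True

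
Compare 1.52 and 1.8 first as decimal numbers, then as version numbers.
As decimals: 1.52 < 1.8. As versions: v1.52 > v1.8 (minor version 52 > 8).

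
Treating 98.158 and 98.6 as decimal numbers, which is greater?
98.6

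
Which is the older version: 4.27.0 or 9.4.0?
4.27.0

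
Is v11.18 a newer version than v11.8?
Yes. Version numbers are compared segment by segment as integers, not as decimals: minor version 18 > 8, so v11.18 > v11.8 (even though the decimal 11.18 < 11.8).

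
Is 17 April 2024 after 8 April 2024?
Yes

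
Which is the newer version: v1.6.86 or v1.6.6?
v1.6.86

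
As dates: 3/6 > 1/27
True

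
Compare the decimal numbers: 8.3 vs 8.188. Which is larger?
8.3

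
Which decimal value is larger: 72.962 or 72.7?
72.962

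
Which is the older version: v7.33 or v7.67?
v7.33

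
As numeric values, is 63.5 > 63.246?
True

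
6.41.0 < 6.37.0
False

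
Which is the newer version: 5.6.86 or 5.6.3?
5.6.86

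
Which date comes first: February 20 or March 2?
February 20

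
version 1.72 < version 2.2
True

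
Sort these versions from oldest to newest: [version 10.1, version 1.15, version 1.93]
[version 1.15, version 1.93, version 10.1]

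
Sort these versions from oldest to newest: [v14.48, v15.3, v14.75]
[v14.48, v14.75, v15.3]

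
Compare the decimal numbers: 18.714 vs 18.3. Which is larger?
18.714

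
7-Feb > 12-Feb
False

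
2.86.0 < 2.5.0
False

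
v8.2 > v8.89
False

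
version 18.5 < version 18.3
False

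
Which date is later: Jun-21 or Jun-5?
Jun-21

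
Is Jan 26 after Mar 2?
No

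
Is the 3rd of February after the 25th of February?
No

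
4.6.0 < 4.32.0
True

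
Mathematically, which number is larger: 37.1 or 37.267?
37.267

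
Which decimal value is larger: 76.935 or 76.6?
76.935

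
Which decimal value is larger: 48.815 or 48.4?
48.815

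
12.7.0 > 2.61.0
True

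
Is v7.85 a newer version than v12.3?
No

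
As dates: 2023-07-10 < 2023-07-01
False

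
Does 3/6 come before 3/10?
Yes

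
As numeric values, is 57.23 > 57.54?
False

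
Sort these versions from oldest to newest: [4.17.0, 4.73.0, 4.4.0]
[4.4.0, 4.17.0, 4.73.0]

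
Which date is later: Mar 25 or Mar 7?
Mar 25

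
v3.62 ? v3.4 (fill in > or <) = >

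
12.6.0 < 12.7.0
True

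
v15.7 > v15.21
False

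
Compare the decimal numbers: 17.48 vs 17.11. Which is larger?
17.48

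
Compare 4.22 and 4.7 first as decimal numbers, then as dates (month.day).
As decimals: 4.22 < 4.7. As dates: 4/22 is later than 4/7 (day 22 > day 7).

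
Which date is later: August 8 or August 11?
August 11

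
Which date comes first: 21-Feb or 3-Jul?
21-Feb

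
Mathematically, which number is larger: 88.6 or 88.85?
88.85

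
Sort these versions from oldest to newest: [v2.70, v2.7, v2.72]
[v2.7, v2.70, v2.72]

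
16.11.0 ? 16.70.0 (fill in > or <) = <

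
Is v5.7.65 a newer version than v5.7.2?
Yes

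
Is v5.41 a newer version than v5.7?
Yes. Version numbers are compared segment by segment as integers, not as decimals: minor version 41 > 7, so v5.41 > v5.7 (even though the decimal 5.41 < 5.7).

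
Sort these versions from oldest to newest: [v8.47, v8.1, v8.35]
[v8.1, v8.35, v8.47]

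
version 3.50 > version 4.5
False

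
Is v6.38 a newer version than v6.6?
Yes. Version numbers are compared segment by segment as integers, not as decimals: minor version 38 > 6, so v6.38 > v6.6 (even though the decimal 6.38 < 6.6).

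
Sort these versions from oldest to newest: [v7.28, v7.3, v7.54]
[v7.3, v7.28, v7.54]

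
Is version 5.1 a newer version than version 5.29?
No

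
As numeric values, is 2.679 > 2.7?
False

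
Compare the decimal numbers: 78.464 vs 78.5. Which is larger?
78.5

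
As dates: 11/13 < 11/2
False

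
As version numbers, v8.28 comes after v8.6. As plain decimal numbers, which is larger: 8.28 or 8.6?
8.6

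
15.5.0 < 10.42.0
False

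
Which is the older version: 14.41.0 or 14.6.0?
14.6.0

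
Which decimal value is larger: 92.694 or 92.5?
92.694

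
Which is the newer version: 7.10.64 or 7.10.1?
7.10.64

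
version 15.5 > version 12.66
True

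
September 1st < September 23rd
True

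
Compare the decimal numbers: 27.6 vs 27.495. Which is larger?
27.6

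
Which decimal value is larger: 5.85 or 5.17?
5.85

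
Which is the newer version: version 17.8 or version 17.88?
version 17.88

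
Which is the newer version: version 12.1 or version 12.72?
version 12.72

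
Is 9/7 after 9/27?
No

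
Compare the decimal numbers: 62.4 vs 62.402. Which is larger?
62.402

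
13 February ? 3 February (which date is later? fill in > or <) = >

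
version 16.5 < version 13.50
False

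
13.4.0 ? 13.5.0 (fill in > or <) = <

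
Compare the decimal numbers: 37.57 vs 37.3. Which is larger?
37.57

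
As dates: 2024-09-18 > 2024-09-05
True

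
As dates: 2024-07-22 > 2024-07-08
True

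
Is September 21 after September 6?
Yes. Day 21 comes after day 6 in September — this is a date comparison, not a decimal one (the decimal 9.21 would be smaller than 9.6).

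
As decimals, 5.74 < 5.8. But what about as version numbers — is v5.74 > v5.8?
True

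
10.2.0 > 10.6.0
False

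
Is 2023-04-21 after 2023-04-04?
Yes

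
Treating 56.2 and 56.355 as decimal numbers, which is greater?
56.355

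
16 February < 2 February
False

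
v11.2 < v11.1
False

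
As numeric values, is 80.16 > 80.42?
False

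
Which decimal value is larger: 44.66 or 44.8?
44.8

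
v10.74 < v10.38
False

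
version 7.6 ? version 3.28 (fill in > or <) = >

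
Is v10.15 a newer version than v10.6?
Yes. Version numbers are compared segment by segment as integers, not as decimals: minor version 15 > 6, so v10.15 > v10.6 (even though the decimal 10.15 < 10.6).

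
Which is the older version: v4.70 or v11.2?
v4.70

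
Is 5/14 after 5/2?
Yes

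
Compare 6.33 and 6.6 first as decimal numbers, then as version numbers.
As decimals: 6.33 < 6.6. As versions: v6.33 > v6.6 (minor version 33 > 6).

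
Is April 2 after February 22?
Yes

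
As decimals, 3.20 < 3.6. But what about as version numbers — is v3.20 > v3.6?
True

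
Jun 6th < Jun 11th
True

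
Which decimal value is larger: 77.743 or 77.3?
77.743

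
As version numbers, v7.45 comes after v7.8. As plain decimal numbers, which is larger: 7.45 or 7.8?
7.8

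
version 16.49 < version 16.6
False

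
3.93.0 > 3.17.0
True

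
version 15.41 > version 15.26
True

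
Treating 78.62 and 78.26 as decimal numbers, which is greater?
78.62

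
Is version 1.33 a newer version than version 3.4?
No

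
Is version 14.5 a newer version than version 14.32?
No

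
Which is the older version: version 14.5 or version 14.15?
version 14.5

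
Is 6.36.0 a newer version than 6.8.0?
Yes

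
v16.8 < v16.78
True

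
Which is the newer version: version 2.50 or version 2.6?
version 2.50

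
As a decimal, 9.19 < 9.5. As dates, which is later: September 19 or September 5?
September 19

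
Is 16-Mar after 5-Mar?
Yes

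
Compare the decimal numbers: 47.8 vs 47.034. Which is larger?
47.8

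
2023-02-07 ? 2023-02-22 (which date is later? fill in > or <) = <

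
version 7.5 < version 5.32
False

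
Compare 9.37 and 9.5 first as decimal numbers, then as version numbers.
As decimals: 9.37 < 9.5. As versions: v9.37 > v9.5 (minor version 37 > 5).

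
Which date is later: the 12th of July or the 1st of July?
the 12th of July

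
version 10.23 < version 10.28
True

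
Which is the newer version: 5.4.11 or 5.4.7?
5.4.11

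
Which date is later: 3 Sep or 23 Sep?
23 Sep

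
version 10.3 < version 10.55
True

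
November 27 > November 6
True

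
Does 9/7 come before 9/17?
Yes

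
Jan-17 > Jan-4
True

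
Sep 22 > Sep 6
True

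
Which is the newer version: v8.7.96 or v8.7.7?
v8.7.96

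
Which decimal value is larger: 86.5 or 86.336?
86.5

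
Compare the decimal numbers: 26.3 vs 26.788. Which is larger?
26.788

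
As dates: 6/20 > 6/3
True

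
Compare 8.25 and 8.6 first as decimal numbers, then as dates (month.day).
As decimals: 8.25 < 8.6. As dates: 8/25 is later than 8/6 (day 25 > day 6).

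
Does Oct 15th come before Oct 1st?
No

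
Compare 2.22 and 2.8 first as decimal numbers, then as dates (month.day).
As decimals: 2.22 < 2.8. As dates: 2/22 is later than 2/8 (day 22 > day 8).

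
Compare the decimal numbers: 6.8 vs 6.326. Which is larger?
6.8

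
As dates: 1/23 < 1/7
False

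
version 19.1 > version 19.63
False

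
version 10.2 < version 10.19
True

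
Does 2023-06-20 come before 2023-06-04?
No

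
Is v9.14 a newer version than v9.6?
Yes. Version numbers are compared segment by segment as integers, not as decimals: minor version 14 > 6, so v9.14 > v9.6 (even though the decimal 9.14 < 9.6).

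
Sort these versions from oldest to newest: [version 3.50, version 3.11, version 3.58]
[version 3.11, version 3.50, version 3.58]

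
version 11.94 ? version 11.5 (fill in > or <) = >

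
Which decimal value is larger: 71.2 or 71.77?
71.77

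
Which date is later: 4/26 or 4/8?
4/26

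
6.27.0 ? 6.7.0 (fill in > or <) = >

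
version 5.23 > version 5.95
False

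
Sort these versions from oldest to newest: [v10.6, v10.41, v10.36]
[v10.6, v10.36, v10.41]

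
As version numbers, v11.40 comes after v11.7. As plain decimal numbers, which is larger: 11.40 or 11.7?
11.7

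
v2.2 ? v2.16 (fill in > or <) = <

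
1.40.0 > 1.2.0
True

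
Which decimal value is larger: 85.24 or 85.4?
85.4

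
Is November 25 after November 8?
Yes. Day 25 comes after day 8 in November — this is a date comparison, not a decimal one (the decimal 11.25 would be smaller than 11.8).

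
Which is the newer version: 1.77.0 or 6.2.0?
6.2.0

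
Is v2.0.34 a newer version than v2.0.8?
Yes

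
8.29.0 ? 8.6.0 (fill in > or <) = >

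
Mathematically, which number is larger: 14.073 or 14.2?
14.2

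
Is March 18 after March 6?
Yes. Day 18 comes after day 6 in March — this is a date comparison, not a decimal one (the decimal 3.18 would be smaller than 3.6).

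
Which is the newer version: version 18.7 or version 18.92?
version 18.92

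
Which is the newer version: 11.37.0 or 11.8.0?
11.37.0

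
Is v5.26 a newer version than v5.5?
Yes. Version numbers are compared segment by segment as integers, not as decimals: minor version 26 > 5, so v5.26 > v5.5 (even though the decimal 5.26 < 5.5).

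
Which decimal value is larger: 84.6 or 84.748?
84.748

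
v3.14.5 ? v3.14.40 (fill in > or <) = <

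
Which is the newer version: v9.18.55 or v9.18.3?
v9.18.55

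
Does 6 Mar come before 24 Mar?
Yes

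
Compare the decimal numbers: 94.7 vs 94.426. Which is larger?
94.7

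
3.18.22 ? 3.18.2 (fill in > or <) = >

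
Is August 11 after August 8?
Yes. Day 11 comes after day 8 in August — this is a date comparison, not a decimal one (the decimal 8.11 would be smaller than 8.8).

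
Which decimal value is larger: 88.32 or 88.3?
88.32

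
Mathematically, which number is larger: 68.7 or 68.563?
68.7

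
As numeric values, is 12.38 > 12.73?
False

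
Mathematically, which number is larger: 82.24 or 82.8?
82.8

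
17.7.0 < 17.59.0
True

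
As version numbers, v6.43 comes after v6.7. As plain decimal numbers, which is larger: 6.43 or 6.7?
6.7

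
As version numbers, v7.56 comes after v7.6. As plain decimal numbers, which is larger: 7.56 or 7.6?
7.6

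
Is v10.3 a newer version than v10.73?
No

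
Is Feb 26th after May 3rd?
No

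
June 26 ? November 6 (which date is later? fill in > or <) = <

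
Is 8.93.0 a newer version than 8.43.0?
Yes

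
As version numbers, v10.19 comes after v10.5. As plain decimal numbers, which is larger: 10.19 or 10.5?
10.5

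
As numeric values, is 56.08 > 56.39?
False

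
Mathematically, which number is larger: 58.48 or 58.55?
58.55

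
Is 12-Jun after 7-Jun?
Yes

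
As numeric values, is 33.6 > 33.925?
False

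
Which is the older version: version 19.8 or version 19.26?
version 19.8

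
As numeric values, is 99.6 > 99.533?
True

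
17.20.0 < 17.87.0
True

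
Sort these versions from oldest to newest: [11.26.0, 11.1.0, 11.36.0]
[11.1.0, 11.26.0, 11.36.0]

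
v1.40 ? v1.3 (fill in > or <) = >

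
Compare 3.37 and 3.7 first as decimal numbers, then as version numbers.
As decimals: 3.37 < 3.7. As versions: v3.37 > v3.7 (minor version 37 > 7).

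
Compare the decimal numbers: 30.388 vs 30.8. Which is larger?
30.8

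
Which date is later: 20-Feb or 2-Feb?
20-Feb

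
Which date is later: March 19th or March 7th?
March 19th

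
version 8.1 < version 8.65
True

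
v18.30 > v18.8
True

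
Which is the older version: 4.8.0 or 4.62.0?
4.8.0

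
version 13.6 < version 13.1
False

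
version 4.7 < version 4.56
True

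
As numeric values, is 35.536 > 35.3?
True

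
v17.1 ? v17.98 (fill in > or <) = <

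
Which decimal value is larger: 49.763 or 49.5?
49.763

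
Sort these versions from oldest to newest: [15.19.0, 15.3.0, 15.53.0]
[15.3.0, 15.19.0, 15.53.0]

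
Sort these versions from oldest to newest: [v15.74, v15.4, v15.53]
[v15.4, v15.53, v15.74]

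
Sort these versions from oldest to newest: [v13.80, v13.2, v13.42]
[v13.2, v13.42, v13.80]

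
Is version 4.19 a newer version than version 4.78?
No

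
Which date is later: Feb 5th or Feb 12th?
Feb 12th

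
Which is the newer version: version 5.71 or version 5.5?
version 5.71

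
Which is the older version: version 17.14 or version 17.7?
version 17.7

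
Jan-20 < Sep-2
True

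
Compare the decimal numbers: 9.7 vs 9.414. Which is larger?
9.7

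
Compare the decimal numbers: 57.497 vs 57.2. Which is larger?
57.497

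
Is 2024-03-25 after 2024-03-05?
Yes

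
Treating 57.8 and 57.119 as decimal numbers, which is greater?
57.8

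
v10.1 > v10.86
False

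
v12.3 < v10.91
False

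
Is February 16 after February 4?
Yes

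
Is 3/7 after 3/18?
No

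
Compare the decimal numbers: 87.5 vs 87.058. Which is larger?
87.5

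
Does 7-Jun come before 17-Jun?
Yes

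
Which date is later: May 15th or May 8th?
May 15th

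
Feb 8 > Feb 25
False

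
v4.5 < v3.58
False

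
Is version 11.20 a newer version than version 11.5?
Yes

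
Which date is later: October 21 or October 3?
October 21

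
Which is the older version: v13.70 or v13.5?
v13.5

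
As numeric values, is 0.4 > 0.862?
False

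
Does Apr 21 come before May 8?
Yes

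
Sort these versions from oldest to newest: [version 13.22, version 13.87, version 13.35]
[version 13.22, version 13.35, version 13.87]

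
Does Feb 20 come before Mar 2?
Yes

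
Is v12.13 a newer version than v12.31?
No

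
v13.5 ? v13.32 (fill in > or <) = <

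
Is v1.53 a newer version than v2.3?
No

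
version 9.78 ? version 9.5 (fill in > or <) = >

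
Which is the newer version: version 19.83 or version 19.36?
version 19.83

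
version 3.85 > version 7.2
False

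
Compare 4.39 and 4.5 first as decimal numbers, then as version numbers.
As decimals: 4.39 < 4.5. As versions: v4.39 > v4.5 (minor version 39 > 5).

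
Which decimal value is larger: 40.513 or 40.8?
40.8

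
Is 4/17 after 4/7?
Yes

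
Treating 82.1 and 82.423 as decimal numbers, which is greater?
82.423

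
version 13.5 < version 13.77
True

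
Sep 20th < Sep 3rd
False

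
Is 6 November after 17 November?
No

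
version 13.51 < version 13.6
False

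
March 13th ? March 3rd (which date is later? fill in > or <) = >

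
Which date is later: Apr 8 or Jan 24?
Apr 8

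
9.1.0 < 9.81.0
True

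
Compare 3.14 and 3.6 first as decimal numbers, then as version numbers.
As decimals: 3.14 < 3.6. As versions: v3.14 > v3.6 (minor version 14 > 6).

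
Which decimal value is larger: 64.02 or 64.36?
64.36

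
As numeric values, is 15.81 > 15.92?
False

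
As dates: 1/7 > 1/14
False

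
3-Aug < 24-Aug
True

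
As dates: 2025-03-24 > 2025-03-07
True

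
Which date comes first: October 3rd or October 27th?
October 3rd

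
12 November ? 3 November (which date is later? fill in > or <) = >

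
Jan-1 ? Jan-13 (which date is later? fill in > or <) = <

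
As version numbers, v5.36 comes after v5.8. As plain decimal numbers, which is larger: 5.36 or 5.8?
5.8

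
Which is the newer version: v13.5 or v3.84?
v13.5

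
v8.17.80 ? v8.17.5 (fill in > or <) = >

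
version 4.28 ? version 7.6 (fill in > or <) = <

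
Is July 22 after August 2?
No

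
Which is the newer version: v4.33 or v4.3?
v4.33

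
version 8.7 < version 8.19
True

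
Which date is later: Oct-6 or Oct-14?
Oct-14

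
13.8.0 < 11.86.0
False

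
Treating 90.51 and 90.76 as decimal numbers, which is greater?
90.76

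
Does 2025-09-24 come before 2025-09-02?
No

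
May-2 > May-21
False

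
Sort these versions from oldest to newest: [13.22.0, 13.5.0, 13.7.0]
[13.5.0, 13.7.0, 13.22.0]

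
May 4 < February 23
False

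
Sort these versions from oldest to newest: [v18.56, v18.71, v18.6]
[v18.6, v18.56, v18.71]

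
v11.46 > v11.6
True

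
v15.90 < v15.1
False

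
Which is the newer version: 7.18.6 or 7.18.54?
7.18.54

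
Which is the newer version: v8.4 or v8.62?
v8.62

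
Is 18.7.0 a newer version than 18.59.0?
No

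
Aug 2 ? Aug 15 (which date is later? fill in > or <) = <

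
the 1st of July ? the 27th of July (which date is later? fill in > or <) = <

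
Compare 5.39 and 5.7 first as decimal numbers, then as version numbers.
As decimals: 5.39 < 5.7. As versions: v5.39 > v5.7 (minor version 39 > 7).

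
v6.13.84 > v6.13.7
True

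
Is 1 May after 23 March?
Yes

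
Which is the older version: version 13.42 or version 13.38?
version 13.38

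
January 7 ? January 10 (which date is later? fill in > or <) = <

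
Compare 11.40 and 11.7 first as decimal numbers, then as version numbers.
As decimals: 11.40 < 11.7. As versions: v11.40 > v11.7 (minor version 40 > 7).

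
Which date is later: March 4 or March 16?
March 16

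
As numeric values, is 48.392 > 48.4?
False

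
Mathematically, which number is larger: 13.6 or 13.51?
13.6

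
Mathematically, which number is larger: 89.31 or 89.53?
89.53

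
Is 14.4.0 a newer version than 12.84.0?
Yes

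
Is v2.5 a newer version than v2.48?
No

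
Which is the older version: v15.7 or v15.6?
v15.6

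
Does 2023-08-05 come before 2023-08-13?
Yes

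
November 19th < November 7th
False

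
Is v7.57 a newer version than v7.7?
Yes. Version numbers are compared segment by segment as integers, not as decimals: minor version 57 > 7, so v7.57 > v7.7 (even though the decimal 7.57 < 7.7).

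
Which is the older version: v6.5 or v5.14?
v5.14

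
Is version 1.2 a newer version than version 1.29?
No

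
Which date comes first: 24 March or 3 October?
24 March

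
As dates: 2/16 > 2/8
True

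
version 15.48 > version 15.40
True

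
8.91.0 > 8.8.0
True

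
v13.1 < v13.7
True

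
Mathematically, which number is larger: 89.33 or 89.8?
89.8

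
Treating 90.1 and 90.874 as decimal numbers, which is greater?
90.874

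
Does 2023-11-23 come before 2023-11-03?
No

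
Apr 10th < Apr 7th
False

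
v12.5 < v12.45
True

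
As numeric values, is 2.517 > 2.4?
True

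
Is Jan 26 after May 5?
No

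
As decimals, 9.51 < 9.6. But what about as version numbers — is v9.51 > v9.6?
True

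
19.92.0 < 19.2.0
False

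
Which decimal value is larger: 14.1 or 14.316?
14.316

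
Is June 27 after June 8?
Yes. Day 27 comes after day 8 in June — this is a date comparison, not a decimal one (the decimal 6.27 would be smaller than 6.8).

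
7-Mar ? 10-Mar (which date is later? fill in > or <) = <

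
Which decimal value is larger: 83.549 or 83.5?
83.549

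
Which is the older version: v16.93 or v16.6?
v16.6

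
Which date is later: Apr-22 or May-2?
May-2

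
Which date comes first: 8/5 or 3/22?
3/22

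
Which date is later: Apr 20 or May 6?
May 6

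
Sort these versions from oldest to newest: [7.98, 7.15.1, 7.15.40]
[7.15.1, 7.15.40, 7.98]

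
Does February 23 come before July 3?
Yes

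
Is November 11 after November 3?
Yes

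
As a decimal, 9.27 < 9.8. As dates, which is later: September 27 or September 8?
September 27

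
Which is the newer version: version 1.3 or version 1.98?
version 1.98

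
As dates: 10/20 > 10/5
True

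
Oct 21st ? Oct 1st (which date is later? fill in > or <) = >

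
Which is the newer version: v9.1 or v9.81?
v9.81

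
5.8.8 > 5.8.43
False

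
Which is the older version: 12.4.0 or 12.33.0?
12.4.0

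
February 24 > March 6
False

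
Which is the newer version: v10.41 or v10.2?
v10.41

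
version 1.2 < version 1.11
True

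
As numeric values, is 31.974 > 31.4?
True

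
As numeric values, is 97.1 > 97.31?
False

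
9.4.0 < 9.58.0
True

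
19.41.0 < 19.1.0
False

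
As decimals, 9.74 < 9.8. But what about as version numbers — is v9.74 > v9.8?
True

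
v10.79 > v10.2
True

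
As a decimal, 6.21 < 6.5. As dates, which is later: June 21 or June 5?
June 21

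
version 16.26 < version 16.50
True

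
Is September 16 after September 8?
Yes. Day 16 comes after day 8 in September — this is a date comparison, not a decimal one (the decimal 9.16 would be smaller than 9.8).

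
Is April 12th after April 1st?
Yes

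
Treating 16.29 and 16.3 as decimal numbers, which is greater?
16.3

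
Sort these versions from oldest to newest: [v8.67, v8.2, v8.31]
[v8.2, v8.31, v8.67]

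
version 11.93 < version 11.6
False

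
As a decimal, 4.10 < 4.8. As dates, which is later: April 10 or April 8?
April 10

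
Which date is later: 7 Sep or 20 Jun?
7 Sep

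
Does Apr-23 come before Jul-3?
Yes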